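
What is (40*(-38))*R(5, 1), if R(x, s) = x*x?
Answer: -38000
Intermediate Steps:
R(x, s) = x**2
(40*(-38))*R(5, 1) = (40*(-38))*5**2 = -1520*25 = -38000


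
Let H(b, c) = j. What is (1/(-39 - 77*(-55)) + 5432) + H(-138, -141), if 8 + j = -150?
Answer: 22129705/4196 ≈ 5274.0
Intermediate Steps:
j = -158 (j = -8 - 150 = -158)
H(b, c) = -158
(1/(-39 - 77*(-55)) + 5432) + H(-138, -141) = (1/(-39 - 77*(-55)) + 5432) - 158 = (1/(-39 + 4235) + 5432) - 158 = (1/4196 + 5432) - 158 = 22792673/4196 - 158 = 22129705/4196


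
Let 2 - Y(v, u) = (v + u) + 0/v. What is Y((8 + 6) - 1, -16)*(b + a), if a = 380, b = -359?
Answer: 105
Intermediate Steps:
Y(v, u) = 2 - u - v (Y(v, u) = 2 - ((v + u) + 0/v) = 2 - ((u + v) + 0) = 2 - (u + v) = 2 + (-u - v) = 2 - u - v)
Y((8 + 6) - 1, -16)*(b + a) = (2 - 1*(-16) - ((8 + 6) - 1))*(-359 + 380) = (2 + 16 - (14 - 1))*21 = (2 + 16 - 1*13)*21 = (2 + 16 - 13)*21 = 5*21 = 105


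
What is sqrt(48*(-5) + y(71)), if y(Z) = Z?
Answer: 13*I ≈ 13.0*I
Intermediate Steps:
sqrt(48*(-5) + y(71)) = sqrt(48*(-5) + 71) = sqrt(-240 + 71) = sqrt(-169) = 13*I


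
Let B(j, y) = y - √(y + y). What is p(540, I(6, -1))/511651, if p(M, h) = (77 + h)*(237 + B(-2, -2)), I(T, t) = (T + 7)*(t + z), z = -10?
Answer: -15510/511651 + 132*I/511651 ≈ -0.030314 + 0.00025799*I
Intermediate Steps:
I(T, t) = (-10 + t)*(7 + T) (I(T, t) = (T + 7)*(t - 10) = (7 + T)*(-10 + t) = (-10 + t)*(7 + T))
B(j, y) = y - √2*√y (B(j, y) = y - √(2*y) = y - √2*√y)
p(M, h) = (77 + h)*(235 - 2*I) (p(M, h) = (77 + h)*(237 + (-2 - √2*√(-2))) = (77 + h)*(237 + (-2 - √2*I*√2)) = (77 + h)*(237 + (-2 - 2*I)) = (77 + h)*(235 - 2*I))
p(540, I(6, -1))/511651 = (18095 - 154*I + (-70 - 10*6 + 7*(-1) + 6*(-1))*(235 - 2*I))/511651 = (18095 - 154*I + (-70 - 60 - 7 - 6)*(235 - 2*I))*(1/511651) = (18095 - 154*I - 143*(235 - 2*I))*(1/511651) = (18095 - 154*I + (-33605 + 286*I))*(1/511651) = (-15510 + 132*I)*(1/511651) = -15510/511651 + 132*I/511651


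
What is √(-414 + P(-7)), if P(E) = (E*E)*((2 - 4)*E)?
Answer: 4*√17 ≈ 16.492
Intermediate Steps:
P(E) = -2*E³ (P(E) = E²*(-2*E) = -2*E³)
√(-414 + P(-7)) = √(-414 - 2*(-7)³) = √(-414 - 2*(-343)) = √(-414 + 686) = √272 = 4*√17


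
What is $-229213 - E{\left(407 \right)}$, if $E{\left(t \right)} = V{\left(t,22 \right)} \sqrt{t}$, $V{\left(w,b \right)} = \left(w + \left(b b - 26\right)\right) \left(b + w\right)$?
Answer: $-229213 - 371085 \sqrt{407} \approx -7.7156 \cdot 10^{6}$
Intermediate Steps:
$V{\left(w,b \right)} = \left(b + w\right) \left(-26 + w + b^{2}\right)$ ($V{\left(w,b \right)} = \left(w + \left(b^{2} - 26\right)\right) \left(b + w\right) = \left(w + \left(-26 + b^{2}\right)\right) \left(b + w\right) = \left(-26 + w + b^{2}\right) \left(b + w\right) = \left(b + w\right) \left(-26 + w + b^{2}\right)$)
$E{\left(t \right)} = \sqrt{t} \left(10076 + t^{2} + 480 t\right)$ ($E{\left(t \right)} = \left(22^{3} + t^{2} - 572 - 26 t + 22 t + t 22^{2}\right) \sqrt{t} = \left(10648 + t^{2} - 572 - 26 t + 22 t + t 484\right) \sqrt{t} = \left(10648 + t^{2} - 572 - 26 t + 22 t + 484 t\right) \sqrt{t} = \left(10076 + t^{2} + 480 t\right) \sqrt{t} = \sqrt{t} \left(10076 + t^{2} + 480 t\right)$)
$-229213 - E{\left(407 \right)} = -229213 - \sqrt{407} \left(10076 + 407^{2} + 480 \cdot 407\right) = -229213 - \sqrt{407} \left(10076 + 165649 + 195360\right) = -229213 - \sqrt{407} \cdot 371085 = -229213 - 371085 \sqrt{407}$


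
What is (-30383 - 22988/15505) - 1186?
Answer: -69928619/2215 ≈ -31570.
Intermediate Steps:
(-30383 - 22988/15505) - 1186 = (-30383 - 22988*1/15505) - 1186 = (-30383 - 3284/2215) - 1186 = -67301629/2215 - 1186 = -69928619/2215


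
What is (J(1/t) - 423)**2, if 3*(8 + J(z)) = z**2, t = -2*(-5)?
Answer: 16718231401/90000 ≈ 1.8576e+5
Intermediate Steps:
t = 10
J(z) = -8 + z**2/3
(J(1/t) - 423)**2 = ((-8 + (1/10)**2/3) - 423)**2 = ((-8 + (1/3)*(1/100)) - 423)**2 = ((-8 + 1/300) - 423)**2 = (-2399/300 - 423)**2 = (-129299/300)**2 = 16718231401/90000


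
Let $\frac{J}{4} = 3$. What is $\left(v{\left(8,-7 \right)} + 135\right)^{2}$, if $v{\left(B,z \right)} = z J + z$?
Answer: $1936$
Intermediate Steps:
$J = 12$ ($J = 4 \cdot 3 = 12$)
$v{\left(B,z \right)} = 13 z$ ($v{\left(B,z \right)} = z 12 + z = 12 z + z = 13 z$)
$\left(v{\left(8,-7 \right)} + 135\right)^{2} = \left(13 \left(-7\right) + 135\right)^{2} = \left(-91 + 135\right)^{2} = 44^{2} = 1936$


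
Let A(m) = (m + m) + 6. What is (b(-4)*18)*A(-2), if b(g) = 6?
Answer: 216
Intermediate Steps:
A(m) = 6 + 2*m (A(m) = 2*m + 6 = 6 + 2*m)
(b(-4)*18)*A(-2) = (6*18)*(6 + 2*(-2)) = 108*(6 - 4) = 108*2 = 216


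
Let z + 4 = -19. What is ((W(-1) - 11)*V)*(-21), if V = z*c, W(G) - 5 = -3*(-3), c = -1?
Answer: -1449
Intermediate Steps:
z = -23 (z = -4 - 19 = -23)
W(G) = 14 (W(G) = 5 - 3*(-3) = 5 + 9 = 14)
V = 23 (V = -23*(-1) = 23)
((W(-1) - 11)*V)*(-21) = ((14 - 11)*23)*(-21) = (3*23)*(-21) = 69*(-21) = -1449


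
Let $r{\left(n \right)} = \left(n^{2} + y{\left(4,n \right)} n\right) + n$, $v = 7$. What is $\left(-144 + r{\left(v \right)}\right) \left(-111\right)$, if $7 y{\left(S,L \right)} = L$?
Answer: $8991$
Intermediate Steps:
$y{\left(S,L \right)} = \frac{L}{7}$
$r{\left(n \right)} = n + \frac{8 n^{2}}{7}$ ($r{\left(n \right)} = \left(n^{2} + \frac{n}{7} n\right) + n = \left(n^{2} + \frac{n^{2}}{7}\right) + n = \frac{8 n^{2}}{7} + n = n + \frac{8 n^{2}}{7}$)
$\left(-144 + r{\left(v \right)}\right) \left(-111\right) = \left(-144 + \frac{1}{7} \cdot 7 \left(7 + 8 \cdot 7\right)\right) \left(-111\right) = \left(-144 + \frac{1}{7} \cdot 7 \left(7 + 56\right)\right) \left(-111\right) = \left(-144 + \frac{1}{7} \cdot 7 \cdot 63\right) \left(-111\right) = \left(-144 + 63\right) \left(-111\right) = \left(-81\right) \left(-111\right) = 8991$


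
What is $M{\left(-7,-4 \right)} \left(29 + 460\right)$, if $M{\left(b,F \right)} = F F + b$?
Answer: $4401$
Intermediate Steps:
$M{\left(b,F \right)} = b + F^{2}$ ($M{\left(b,F \right)} = F^{2} + b = b + F^{2}$)
$M{\left(-7,-4 \right)} \left(29 + 460\right) = \left(-7 + \left(-4\right)^{2}\right) \left(29 + 460\right) = \left(-7 + 16\right) 489 = 9 \cdot 489 = 4401$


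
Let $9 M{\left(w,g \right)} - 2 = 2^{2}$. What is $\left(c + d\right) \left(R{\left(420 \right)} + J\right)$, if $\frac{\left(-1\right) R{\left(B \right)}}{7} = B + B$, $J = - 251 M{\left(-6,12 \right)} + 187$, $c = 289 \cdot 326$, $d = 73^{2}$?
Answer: $-583355161$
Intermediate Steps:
$d = 5329$
$M{\left(w,g \right)} = \frac{2}{3}$ ($M{\left(w,g \right)} = \frac{2}{9} + \frac{2^{2}}{9} = \frac{2}{9} + \frac{1}{9} \cdot 4 = \frac{2}{9} + \frac{4}{9} = \frac{2}{3}$)
$c = 94214$
$J = \frac{59}{3}$ ($J = \left(-251\right) \frac{2}{3} + 187 = - \frac{502}{3} + 187 = \frac{59}{3} \approx 19.667$)
$R{\left(B \right)} = - 14 B$ ($R{\left(B \right)} = - 7 \left(B + B\right) = - 7 \cdot 2 B = - 14 B$)
$\left(c + d\right) \left(R{\left(420 \right)} + J\right) = \left(94214 + 5329\right) \left(\left(-14\right) 420 + \frac{59}{3}\right) = 99543 \left(-5880 + \frac{59}{3}\right) = 99543 \left(- \frac{17581}{3}\right) = -583355161$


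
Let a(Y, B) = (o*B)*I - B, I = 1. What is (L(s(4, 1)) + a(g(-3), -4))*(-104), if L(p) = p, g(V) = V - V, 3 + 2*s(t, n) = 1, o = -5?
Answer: -2392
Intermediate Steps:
s(t, n) = -1 (s(t, n) = -3/2 + (1/2)*1 = -3/2 + 1/2 = -1)
g(V) = 0
a(Y, B) = -6*B (a(Y, B) = -5*B*1 - B = -5*B - B = -6*B)
(L(s(4, 1)) + a(g(-3), -4))*(-104) = (-1 - 6*(-4))*(-104) = (-1 + 24)*(-104) = 23*(-104) = -2392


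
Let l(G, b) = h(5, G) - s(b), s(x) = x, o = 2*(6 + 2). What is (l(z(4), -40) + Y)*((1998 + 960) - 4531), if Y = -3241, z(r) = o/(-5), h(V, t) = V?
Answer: 5027308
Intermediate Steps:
o = 16 (o = 2*8 = 16)
z(r) = -16/5 (z(r) = 16/(-5) = 16*(-1/5) = -16/5)
l(G, b) = 5 - b
(l(z(4), -40) + Y)*((1998 + 960) - 4531) = ((5 - 1*(-40)) - 3241)*((1998 + 960) - 4531) = ((5 + 40) - 3241)*(2958 - 4531) = (45 - 3241)*(-1573) = -3196*(-1573) = 5027308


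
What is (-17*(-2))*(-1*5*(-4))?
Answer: 680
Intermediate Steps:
(-17*(-2))*(-1*5*(-4)) = 34*(-5*(-4)) = 34*20 = 680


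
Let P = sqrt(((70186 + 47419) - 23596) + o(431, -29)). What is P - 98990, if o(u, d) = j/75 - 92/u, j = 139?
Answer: -98990 + sqrt(3929289856662)/6465 ≈ -98683.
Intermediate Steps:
o(u, d) = 139/75 - 92/u
P = sqrt(3929289856662)/6465 (P = sqrt(((70186 + 47419) - 23596) + (139/75 - 92/431)) = sqrt((117605 - 23596) + (139/75 - 92*1/431)) = sqrt(94009 + (139/75 - 92/431)) = sqrt(94009 + 53009/32325) = sqrt(3038893934/32325) = sqrt(3929289856662)/6465 ≈ 306.61)
P - 98990 = sqrt(3929289856662)/6465 - 98990 = -98990 + sqrt(3929289856662)/6465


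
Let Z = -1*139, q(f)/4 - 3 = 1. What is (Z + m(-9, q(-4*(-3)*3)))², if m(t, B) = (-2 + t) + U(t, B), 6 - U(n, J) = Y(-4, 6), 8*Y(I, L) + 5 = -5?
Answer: 326041/16 ≈ 20378.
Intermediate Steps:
Y(I, L) = -5/4 (Y(I, L) = -5/8 + (⅛)*(-5) = -5/8 - 5/8 = -5/4)
q(f) = 16 (q(f) = 12 + 4*1 = 12 + 4 = 16)
U(n, J) = 29/4 (U(n, J) = 6 - 1*(-5/4) = 6 + 5/4 = 29/4)
Z = -139
m(t, B) = 21/4 + t (m(t, B) = (-2 + t) + 29/4 = 21/4 + t)
(Z + m(-9, q(-4*(-3)*3)))² = (-139 + (21/4 - 9))² = (-139 - 15/4)² = (-571/4)² = 326041/16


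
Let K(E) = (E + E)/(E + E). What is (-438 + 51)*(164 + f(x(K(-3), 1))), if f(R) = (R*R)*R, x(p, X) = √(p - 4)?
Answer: -63468 + 1161*I*√3 ≈ -63468.0 + 2010.9*I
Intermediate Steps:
K(E) = 1 (K(E) = (2*E)/((2*E)) = (2*E)*(1/(2*E)) = 1)
x(p, X) = √(-4 + p)
f(R) = R³ (f(R) = R²*R = R³)
(-438 + 51)*(164 + f(x(K(-3), 1))) = (-438 + 51)*(164 + (√(-4 + 1))³) = -387*(164 + (√(-3))³) = -387*(164 + (I*√3)³) = -387*(164 - 3*I*√3) = -63468 + 1161*I*√3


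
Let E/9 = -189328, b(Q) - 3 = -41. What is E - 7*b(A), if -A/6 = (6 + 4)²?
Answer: -1703686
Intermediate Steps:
A = -600 (A = -6*(6 + 4)² = -6*10² = -6*100 = -600)
b(Q) = -38 (b(Q) = 3 - 41 = -38)
E = -1703952 (E = 9*(-189328) = -1703952)
E - 7*b(A) = -1703952 - 7*(-38) = -1703952 - 1*(-266) = -1703952 + 266 = -1703686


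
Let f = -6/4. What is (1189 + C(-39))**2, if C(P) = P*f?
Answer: 6225025/4 ≈ 1.5563e+6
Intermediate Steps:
f = -3/2 (f = -6*1/4 = -3/2 ≈ -1.5000)
C(P) = -3*P/2 (C(P) = P*(-3/2) = -3*P/2)
(1189 + C(-39))**2 = (1189 - 3/2*(-39))**2 = (1189 + 117/2)**2 = (2495/2)**2 = 6225025/4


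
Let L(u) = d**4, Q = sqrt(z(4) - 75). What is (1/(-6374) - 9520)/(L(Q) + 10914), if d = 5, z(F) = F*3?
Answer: -60680481/73549586 ≈ -0.82503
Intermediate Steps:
z(F) = 3*F
Q = 3*I*sqrt(7) (Q = sqrt(3*4 - 75) = sqrt(12 - 75) = sqrt(-63) = 3*I*sqrt(7) ≈ 7.9373*I)
L(u) = 625 (L(u) = 5**4 = 625)
(1/(-6374) - 9520)/(L(Q) + 10914) = (1/(-6374) - 9520)/(625 + 10914) = (-1/6374 - 9520)/11539 = -60680481/6374*1/11539 = -60680481/73549586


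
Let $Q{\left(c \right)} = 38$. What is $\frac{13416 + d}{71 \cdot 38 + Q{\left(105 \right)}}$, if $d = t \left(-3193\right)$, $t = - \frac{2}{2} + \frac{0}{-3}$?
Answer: $\frac{16609}{2736} \approx 6.0705$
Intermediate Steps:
$t = -1$ ($t = \left(-2\right) \frac{1}{2} + 0 \left(- \frac{1}{3}\right) = -1 + 0 = -1$)
$d = 3193$ ($d = \left(-1\right) \left(-3193\right) = 3193$)
$\frac{13416 + d}{71 \cdot 38 + Q{\left(105 \right)}} = \frac{13416 + 3193}{71 \cdot 38 + 38} = \frac{16609}{2698 + 38} = \frac{16609}{2736}$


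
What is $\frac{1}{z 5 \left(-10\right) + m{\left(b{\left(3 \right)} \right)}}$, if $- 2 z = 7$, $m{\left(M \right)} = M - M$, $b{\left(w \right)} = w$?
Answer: $\frac{1}{175} \approx 0.0057143$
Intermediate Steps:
$m{\left(M \right)} = 0$
$z = - \frac{7}{2}$ ($z = \left(- \frac{1}{2}\right) 7 = - \frac{7}{2} \approx -3.5$)
$\frac{1}{z 5 \left(-10\right) + m{\left(b{\left(3 \right)} \right)}} = \frac{1}{\left(- \frac{7}{2}\right) 5 \left(-10\right) + 0} = \frac{1}{\left(- \frac{35}{2}\right) \left(-10\right) + 0} = \frac{1}{175 + 0} = \frac{1}{175}$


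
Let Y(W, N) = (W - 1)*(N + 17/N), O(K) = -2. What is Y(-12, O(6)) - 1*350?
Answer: -427/2 ≈ -213.50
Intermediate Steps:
Y(W, N) = (-1 + W)*(N + 17/N)
Y(-12, O(6)) - 1*350 = (-17 + 17*(-12) + (-2)²*(-1 - 12))/(-2) - 1*350 = -(-17 - 204 + 4*(-13))/2 - 350 = -(-17 - 204 - 52)/2 - 350 = -½*(-273) - 350 = 273/2 - 350 = -427/2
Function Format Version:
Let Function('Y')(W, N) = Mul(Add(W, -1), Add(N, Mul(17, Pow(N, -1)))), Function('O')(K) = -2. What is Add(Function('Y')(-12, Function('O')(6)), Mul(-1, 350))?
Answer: Rational(-427, 2) ≈ -213.50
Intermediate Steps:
Function('Y')(W, N) = Mul(Add(-1, W), Add(N, Mul(17, Pow(N, -1))))
Add(Function('Y')(-12, Function('O')(6)), Mul(-1, 350)) = Add(Mul(Pow(-2, -1), Add(-17, Mul(17, -12), Mul(Pow(-2, 2), Add(-1, -12)))), Mul(-1, 350)) = Add(Mul(Rational(-1, 2), Add(-17, -204, Mul(4, -13))), -350) = Add(Mul(Rational(-1, 2), Add(-17, -204, -52)), -350) = Add(Mul(Rational(-1, 2), -273), -350) = Add(Rational(273, 2), -350) = Rational(-427, 2)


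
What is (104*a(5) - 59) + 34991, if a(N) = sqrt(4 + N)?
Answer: 35244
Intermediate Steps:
(104*a(5) - 59) + 34991 = (104*sqrt(4 + 5) - 59) + 34991 = (104*sqrt(9) - 59) + 34991 = (104*3 - 59) + 34991 = (312 - 59) + 34991 = 253 + 34991 = 35244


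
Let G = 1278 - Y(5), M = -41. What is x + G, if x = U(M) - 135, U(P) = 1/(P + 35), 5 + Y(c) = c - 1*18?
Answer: 6965/6 ≈ 1160.8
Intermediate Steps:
Y(c) = -23 + c (Y(c) = -5 + (c - 1*18) = -5 + (c - 18) = -5 + (-18 + c) = -23 + c)
U(P) = 1/(35 + P)
G = 1296 (G = 1278 - (-23 + 5) = 1278 - 1*(-18) = 1278 + 18 = 1296)
x = -811/6 (x = 1/(35 - 41) - 135 = 1/(-6) - 135 = -⅙ - 135 = -811/6 ≈ -135.17)
x + G = -811/6 + 1296 = 6965/6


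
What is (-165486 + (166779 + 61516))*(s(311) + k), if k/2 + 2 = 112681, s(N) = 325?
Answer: 14174923547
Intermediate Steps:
k = 225358 (k = -4 + 2*112681 = -4 + 225362 = 225358)
(-165486 + (166779 + 61516))*(s(311) + k) = (-165486 + (166779 + 61516))*(325 + 225358) = (-165486 + 228295)*225683 = 62809*225683 = 14174923547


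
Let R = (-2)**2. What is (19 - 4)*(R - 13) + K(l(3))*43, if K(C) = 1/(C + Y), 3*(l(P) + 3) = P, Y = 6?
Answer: -497/4 ≈ -124.25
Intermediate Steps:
l(P) = -3 + P/3
R = 4
K(C) = 1/(6 + C) (K(C) = 1/(C + 6) = 1/(6 + C))
(19 - 4)*(R - 13) + K(l(3))*43 = (19 - 4)*(4 - 13) + 43/(6 + (-3 + (1/3)*3)) = 15*(-9) + 43/(6 + (-3 + 1)) = -135 + 43/(6 - 2) = -135 + 43/4 = -497/4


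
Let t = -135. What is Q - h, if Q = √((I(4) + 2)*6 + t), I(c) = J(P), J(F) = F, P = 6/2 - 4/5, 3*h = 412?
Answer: -412/3 + 3*I*√305/5 ≈ -137.33 + 10.479*I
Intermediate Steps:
h = 412/3 (h = (⅓)*412 = 412/3 ≈ 137.33)
P = 11/5 (P = 6*(½) - 4*⅕ = 3 - ⅘ = 11/5 ≈ 2.2000)
I(c) = 11/5
Q = 3*I*√305/5 (Q = √((11/5 + 2)*6 - 135) = √((21/5)*6 - 135) = √(126/5 - 135) = √(-549/5) = 3*I*√305/5 ≈ 10.479*I)
Q - h = 3*I*√305/5 - 1*412/3 = 3*I*√305/5 - 412/3 = -412/3 + 3*I*√305/5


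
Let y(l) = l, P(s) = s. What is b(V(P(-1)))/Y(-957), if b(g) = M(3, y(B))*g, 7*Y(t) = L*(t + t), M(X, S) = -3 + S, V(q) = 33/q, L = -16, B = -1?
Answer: 7/232 ≈ 0.030172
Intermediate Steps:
Y(t) = -32*t/7 (Y(t) = (-16*(t + t))/7 = (-32*t)/7 = -32*t/7)
b(g) = -4*g (b(g) = (-3 - 1)*g = -4*g)
b(V(P(-1)))/Y(-957) = (-132/(-1))/((-32/7*(-957))) = (-132*(-1))/(30624/7) = -4*(-33)*(7/30624) = 132*(7/30624) = 7/232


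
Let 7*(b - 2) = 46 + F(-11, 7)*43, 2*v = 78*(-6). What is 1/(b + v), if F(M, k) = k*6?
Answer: 7/228 ≈ 0.030702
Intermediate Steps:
F(M, k) = 6*k
v = -234 (v = (78*(-6))/2 = (1/2)*(-468) = -234)
b = 1866/7 (b = 2 + (46 + (6*7)*43)/7 = 2 + (46 + 42*43)/7 = 2 + (46 + 1806)/7 = 2 + (1/7)*1852 = 2 + 1852/7 = 1866/7 ≈ 266.57)
1/(b + v) = 1/(1866/7 - 234) = 1/(228/7) = 7/228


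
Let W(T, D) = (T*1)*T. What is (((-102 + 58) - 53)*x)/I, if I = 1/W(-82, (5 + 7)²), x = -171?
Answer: 111530988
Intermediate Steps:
W(T, D) = T² (W(T, D) = T*T = T²)
I = 1/6724 (I = 1/((-82)²) = 1/6724 ≈ 0.00014872)
(((-102 + 58) - 53)*x)/I = (((-102 + 58) - 53)*(-171))/(1/6724) = ((-44 - 53)*(-171))*6724 = -97*(-171)*6724 = 16587*6724 = 111530988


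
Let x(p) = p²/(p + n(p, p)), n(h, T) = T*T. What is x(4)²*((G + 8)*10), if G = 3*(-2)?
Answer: 64/5 ≈ 12.800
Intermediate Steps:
n(h, T) = T²
x(p) = p²/(p + p²)
G = -6
x(4)²*((G + 8)*10) = (4/(1 + 4))²*((-6 + 8)*10) = (4/5)²*(2*10) = (4*(⅕))²*20 = (⅘)²*20 = (16/25)*20 = 64/5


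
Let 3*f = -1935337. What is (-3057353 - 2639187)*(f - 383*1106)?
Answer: 18263853486740/3 ≈ 6.0879e+12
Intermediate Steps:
f = -1935337/3 (f = (⅓)*(-1935337) = -1935337/3 ≈ -6.4511e+5)
(-3057353 - 2639187)*(f - 383*1106) = (-3057353 - 2639187)*(-1935337/3 - 383*1106) = -5696540*(-1935337/3 - 423598) = -5696540*(-3206131/3) = 18263853486740/3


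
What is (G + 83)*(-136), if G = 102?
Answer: -25160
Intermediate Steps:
(G + 83)*(-136) = (102 + 83)*(-136) = 185*(-136) = -25160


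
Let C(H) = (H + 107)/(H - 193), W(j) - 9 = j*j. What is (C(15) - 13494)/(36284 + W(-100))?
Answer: -1201027/4120077 ≈ -0.29151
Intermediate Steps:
W(j) = 9 + j**2 (W(j) = 9 + j*j = 9 + j**2)
C(H) = (107 + H)/(-193 + H)
(C(15) - 13494)/(36284 + W(-100)) = ((107 + 15)/(-193 + 15) - 13494)/(36284 + (9 + (-100)**2)) = (122/(-178) - 13494)/(36284 + (9 + 10000)) = (-1/178*122 - 13494)/(36284 + 10009) = (-61/89 - 13494)/46293 = -1201027/89*1/46293 = -1201027/4120077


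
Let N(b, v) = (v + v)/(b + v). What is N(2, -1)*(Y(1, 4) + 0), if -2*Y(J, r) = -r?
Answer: -4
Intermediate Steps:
N(b, v) = 2*v/(b + v) (N(b, v) = (2*v)/(b + v) = 2*v/(b + v))
Y(J, r) = r/2 (Y(J, r) = -(-1)*r/2 = r/2)
N(2, -1)*(Y(1, 4) + 0) = (2*(-1)/(2 - 1))*((½)*4 + 0) = (2*(-1)/1)*(2 + 0) = (2*(-1)*1)*2 = -2*2 = -4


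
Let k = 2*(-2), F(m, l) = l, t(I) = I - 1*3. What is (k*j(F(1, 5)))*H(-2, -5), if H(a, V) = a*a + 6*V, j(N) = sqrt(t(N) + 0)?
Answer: 104*sqrt(2) ≈ 147.08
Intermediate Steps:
t(I) = -3 + I (t(I) = I - 3 = -3 + I)
j(N) = sqrt(-3 + N) (j(N) = sqrt((-3 + N) + 0) = sqrt(-3 + N))
H(a, V) = a**2 + 6*V
k = -4
(k*j(F(1, 5)))*H(-2, -5) = (-4*sqrt(-3 + 5))*((-2)**2 + 6*(-5)) = (-4*sqrt(2))*(4 - 30) = -4*sqrt(2)*(-26) = 104*sqrt(2)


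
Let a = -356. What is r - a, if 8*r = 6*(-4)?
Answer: 353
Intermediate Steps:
r = -3 (r = (6*(-4))/8 = (1/8)*(-24) = -3)
r - a = -3 - 1*(-356) = -3 + 356 = 353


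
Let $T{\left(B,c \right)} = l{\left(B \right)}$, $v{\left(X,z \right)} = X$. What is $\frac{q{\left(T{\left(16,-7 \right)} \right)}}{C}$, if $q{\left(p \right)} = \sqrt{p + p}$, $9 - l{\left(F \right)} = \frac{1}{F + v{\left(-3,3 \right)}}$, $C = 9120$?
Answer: $\frac{\sqrt{754}}{59280} \approx 0.00046321$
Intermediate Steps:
$l{\left(F \right)} = 9 - \frac{1}{-3 + F}$ ($l{\left(F \right)} = 9 - \frac{1}{F - 3} = 9 - \frac{1}{-3 + F}$)
$T{\left(B,c \right)} = \frac{-28 + 9 B}{-3 + B}$
$q{\left(p \right)} = \sqrt{2} \sqrt{p}$ ($q{\left(p \right)} = \sqrt{2 p} = \sqrt{2} \sqrt{p}$)
$\frac{q{\left(T{\left(16,-7 \right)} \right)}}{C} = \frac{\sqrt{2} \sqrt{\frac{-28 + 9 \cdot 16}{-3 + 16}}}{9120} = \sqrt{2} \sqrt{\frac{-28 + 144}{13}} \cdot \frac{1}{9120} = \sqrt{2} \sqrt{\frac{1}{13} \cdot 116} \cdot \frac{1}{9120} = \sqrt{2} \sqrt{\frac{116}{13}} \cdot \frac{1}{9120} = \sqrt{2} \frac{2 \sqrt{377}}{13} \cdot \frac{1}{9120} = \frac{2 \sqrt{754}}{13} \cdot \frac{1}{9120} = \frac{\sqrt{754}}{59280}$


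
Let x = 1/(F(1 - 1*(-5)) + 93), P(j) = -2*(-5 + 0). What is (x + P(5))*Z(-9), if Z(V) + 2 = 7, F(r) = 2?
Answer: 951/19 ≈ 50.053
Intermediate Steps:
P(j) = 10 (P(j) = -2*(-5) = 10)
Z(V) = 5 (Z(V) = -2 + 7 = 5)
x = 1/95 (x = 1/(2 + 93) = 1/95 ≈ 0.010526)
(x + P(5))*Z(-9) = (1/95 + 10)*5 = (951/95)*5 = 951/19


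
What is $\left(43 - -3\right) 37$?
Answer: $1702$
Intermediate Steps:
$\left(43 - -3\right) 37 = \left(43 + 3\right) 37 = 46 \cdot 37 = 1702$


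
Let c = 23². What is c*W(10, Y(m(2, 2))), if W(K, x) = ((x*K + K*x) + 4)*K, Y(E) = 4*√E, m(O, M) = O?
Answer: 21160 + 423200*√2 ≈ 6.1966e+5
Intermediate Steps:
c = 529
W(K, x) = K*(4 + 2*K*x) (W(K, x) = ((K*x + K*x) + 4)*K = (2*K*x + 4)*K = (4 + 2*K*x)*K = K*(4 + 2*K*x))
c*W(10, Y(m(2, 2))) = 529*(2*10*(2 + 10*(4*√2))) = 529*(2*10*(2 + 40*√2)) = 529*(40 + 800*√2) = 21160 + 423200*√2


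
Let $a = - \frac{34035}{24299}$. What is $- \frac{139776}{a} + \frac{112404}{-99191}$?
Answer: $\frac{112296725119148}{1125321895} \approx 99791.0$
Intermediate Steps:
$a = - \frac{34035}{24299}$ ($a = \left(-34035\right) \frac{1}{24299} = - \frac{34035}{24299} \approx -1.4007$)
$- \frac{139776}{a} + \frac{112404}{-99191} = - \frac{139776}{- \frac{34035}{24299}} + \frac{112404}{-99191} = \left(-139776\right) \left(- \frac{24299}{34035}\right) + 112404 \left(- \frac{1}{99191}\right) = \frac{1132139008}{11345} - \frac{112404}{99191} = \frac{112296725119148}{1125321895}$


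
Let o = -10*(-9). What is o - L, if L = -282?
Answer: 372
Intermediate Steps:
o = 90
o - L = 90 - 1*(-282) = 90 + 282 = 372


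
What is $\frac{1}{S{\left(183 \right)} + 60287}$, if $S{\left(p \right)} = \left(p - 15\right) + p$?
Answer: $\frac{1}{60638} \approx 1.6491 \cdot 10^{-5}$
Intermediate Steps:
$S{\left(p \right)} = -15 + 2 p$ ($S{\left(p \right)} = \left(p - 15\right) + p = \left(-15 + p\right) + p = -15 + 2 p$)
$\frac{1}{S{\left(183 \right)} + 60287} = \frac{1}{\left(-15 + 2 \cdot 183\right) + 60287} = \frac{1}{\left(-15 + 366\right) + 60287} = \frac{1}{351 + 60287} = \frac{1}{60638}$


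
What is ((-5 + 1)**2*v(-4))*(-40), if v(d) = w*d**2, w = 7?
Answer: -71680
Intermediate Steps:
v(d) = 7*d**2
((-5 + 1)**2*v(-4))*(-40) = ((-5 + 1)**2*(7*(-4)**2))*(-40) = ((-4)**2*(7*16))*(-40) = (16*112)*(-40) = 1792*(-40) = -71680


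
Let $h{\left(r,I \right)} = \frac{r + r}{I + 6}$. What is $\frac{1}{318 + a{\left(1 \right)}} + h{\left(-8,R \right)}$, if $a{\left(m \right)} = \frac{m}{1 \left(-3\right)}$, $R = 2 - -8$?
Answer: $- \frac{950}{953} \approx -0.99685$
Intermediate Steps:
$R = 10$ ($R = 2 + 8 = 10$)
$a{\left(m \right)} = - \frac{m}{3}$ ($a{\left(m \right)} = \frac{m}{-3} = m \left(- \frac{1}{3}\right) = - \frac{m}{3}$)
$h{\left(r,I \right)} = \frac{2 r}{6 + I}$
$\frac{1}{318 + a{\left(1 \right)}} + h{\left(-8,R \right)} = \frac{1}{318 - \frac{1}{3}} + 2 \left(-8\right) \frac{1}{6 + 10} = \frac{1}{318 - \frac{1}{3}} + 2 \left(-8\right) \frac{1}{16} = \frac{1}{\frac{953}{3}} + 2 \left(-8\right) \frac{1}{16} = \frac{3}{953} - 1 = - \frac{950}{953}$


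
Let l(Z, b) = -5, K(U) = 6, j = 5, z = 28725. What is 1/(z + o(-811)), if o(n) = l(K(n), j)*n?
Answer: 1/32780 ≈ 3.0506e-5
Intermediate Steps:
o(n) = -5*n
1/(z + o(-811)) = 1/(28725 - 5*(-811)) = 1/(28725 + 4055) = 1/32780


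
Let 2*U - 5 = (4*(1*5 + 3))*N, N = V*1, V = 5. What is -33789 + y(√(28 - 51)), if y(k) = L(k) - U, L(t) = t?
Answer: -67743/2 + I*√23 ≈ -33872.0 + 4.7958*I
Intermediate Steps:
N = 5 (N = 5*1 = 5)
U = 165/2 (U = 5/2 + ((4*(1*5 + 3))*5)/2 = 5/2 + ((4*(5 + 3))*5)/2 = 5/2 + ((4*8)*5)/2 = 5/2 + (32*5)/2 = 5/2 + (½)*160 = 5/2 + 80 = 165/2 ≈ 82.500)
y(k) = -165/2 + k (y(k) = k - 1*165/2 = k - 165/2 = -165/2 + k)
-33789 + y(√(28 - 51)) = -33789 + (-165/2 + √(28 - 51)) = -33789 + (-165/2 + √(-23)) = -33789 + (-165/2 + I*√23) = -67743/2 + I*√23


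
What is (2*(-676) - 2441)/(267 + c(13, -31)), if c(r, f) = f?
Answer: -3793/236 ≈ -16.072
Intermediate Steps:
(2*(-676) - 2441)/(267 + c(13, -31)) = (2*(-676) - 2441)/(267 - 31) = (-1352 - 2441)/236 = -3793*1/236 = -3793/236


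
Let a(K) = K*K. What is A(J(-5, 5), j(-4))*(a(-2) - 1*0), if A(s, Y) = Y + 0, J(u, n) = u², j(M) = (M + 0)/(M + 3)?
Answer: 16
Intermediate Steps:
j(M) = M/(3 + M)
a(K) = K²
A(s, Y) = Y
A(J(-5, 5), j(-4))*(a(-2) - 1*0) = (-4/(3 - 4))*((-2)² - 1*0) = (-4/(-1))*(4 + 0) = -4*(-1)*4 = 4*4 = 16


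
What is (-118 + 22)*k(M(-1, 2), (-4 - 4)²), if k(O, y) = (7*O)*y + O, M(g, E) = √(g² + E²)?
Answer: -43104*√5 ≈ -96384.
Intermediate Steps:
M(g, E) = √(E² + g²)
k(O, y) = O + 7*O*y (k(O, y) = 7*O*y + O = O + 7*O*y)
(-118 + 22)*k(M(-1, 2), (-4 - 4)²) = (-118 + 22)*(√(2² + (-1)²)*(1 + 7*(-4 - 4)²)) = -96*√(4 + 1)*(1 + 7*(-8)²) = -96*√5*(1 + 7*64) = -96*√5*(1 + 448) = -96*√5*449 = -43104*√5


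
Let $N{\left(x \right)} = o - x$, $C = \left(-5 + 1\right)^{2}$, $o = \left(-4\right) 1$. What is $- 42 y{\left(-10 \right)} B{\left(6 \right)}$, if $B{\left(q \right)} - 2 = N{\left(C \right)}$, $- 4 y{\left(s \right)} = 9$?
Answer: $-1701$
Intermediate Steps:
$y{\left(s \right)} = - \frac{9}{4}$ ($y{\left(s \right)} = \left(- \frac{1}{4}\right) 9 = - \frac{9}{4}$)
$o = -4$
$C = 16$ ($C = \left(-4\right)^{2} = 16$)
$N{\left(x \right)} = -4 - x$
$B{\left(q \right)} = -18$ ($B{\left(q \right)} = 2 - 20 = -18$)
$- 42 y{\left(-10 \right)} B{\left(6 \right)} = \left(-42\right) \left(- \frac{9}{4}\right) \left(-18\right) = \frac{189}{2} \left(-18\right) = -1701$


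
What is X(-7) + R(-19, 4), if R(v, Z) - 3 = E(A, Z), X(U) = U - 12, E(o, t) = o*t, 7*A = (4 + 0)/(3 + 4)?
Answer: -768/49 ≈ -15.673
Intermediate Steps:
A = 4/49 (A = ((4 + 0)/(3 + 4))/7 = (4/7)/7 = (4*(⅐))/7 = (⅐)*(4/7) = 4/49 ≈ 0.081633)
X(U) = -12 + U
R(v, Z) = 3 + 4*Z/49
X(-7) + R(-19, 4) = (-12 - 7) + (3 + (4/49)*4) = -19 + (3 + 16/49) = -19 + 163/49 = -768/49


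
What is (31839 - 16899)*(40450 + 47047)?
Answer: 1307205180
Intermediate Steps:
(31839 - 16899)*(40450 + 47047) = 14940*87497 = 1307205180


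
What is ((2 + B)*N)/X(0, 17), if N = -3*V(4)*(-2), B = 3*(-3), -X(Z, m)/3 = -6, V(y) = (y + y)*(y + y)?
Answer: -448/3 ≈ -149.33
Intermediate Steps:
V(y) = 4*y² (V(y) = (2*y)*(2*y) = 4*y²)
X(Z, m) = 18 (X(Z, m) = -3*(-6) = 18)
B = -9
N = 384 (N = -12*4²*(-2) = -12*16*(-2) = -3*64*(-2) = -192*(-2) = 384)
((2 + B)*N)/X(0, 17) = ((2 - 9)*384)/18 = (-7*384)/18 = (1/18)*(-2688) = -448/3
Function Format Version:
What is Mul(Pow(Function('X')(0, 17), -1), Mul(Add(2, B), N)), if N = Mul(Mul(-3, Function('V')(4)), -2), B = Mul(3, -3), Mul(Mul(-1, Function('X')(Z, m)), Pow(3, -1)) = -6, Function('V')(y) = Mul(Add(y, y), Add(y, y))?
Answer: Rational(-448, 3) ≈ -149.33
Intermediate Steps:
Function('V')(y) = Mul(4, Pow(y, 2)) (Function('V')(y) = Mul(Mul(2, y), Mul(2, y)) = Mul(4, Pow(y, 2)))
Function('X')(Z, m) = 18 (Function('X')(Z, m) = Mul(-3, -6) = 18)
B = -9
N = 384 (N = Mul(Mul(-3, Mul(4, Pow(4, 2))), -2) = Mul(Mul(-3, Mul(4, 16)), -2) = Mul(Mul(-3, 64), -2) = Mul(-192, -2) = 384)
Mul(Pow(Function('X')(0, 17), -1), Mul(Add(2, B), N)) = Mul(Pow(18, -1), Mul(Add(2, -9), 384)) = Mul(Rational(1, 18), Mul(-7, 384)) = Mul(Rational(1, 18), -2688) = Rational(-448, 3)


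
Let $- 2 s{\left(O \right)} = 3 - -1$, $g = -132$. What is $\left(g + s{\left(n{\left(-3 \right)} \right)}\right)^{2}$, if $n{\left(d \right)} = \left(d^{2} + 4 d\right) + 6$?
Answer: $17956$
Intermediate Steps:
$n{\left(d \right)} = 6 + d^{2} + 4 d$
$s{\left(O \right)} = -2$ ($s{\left(O \right)} = - \frac{3 - -1}{2} = - \frac{3 + 1}{2} = \left(- \frac{1}{2}\right) 4 = -2$)
$\left(g + s{\left(n{\left(-3 \right)} \right)}\right)^{2} = \left(-132 - 2\right)^{2} = \left(-134\right)^{2} = 17956$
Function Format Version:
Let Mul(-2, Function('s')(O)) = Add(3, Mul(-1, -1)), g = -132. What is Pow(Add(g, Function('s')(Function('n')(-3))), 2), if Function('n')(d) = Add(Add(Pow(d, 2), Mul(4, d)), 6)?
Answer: 17956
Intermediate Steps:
Function('n')(d) = Add(6, Pow(d, 2), Mul(4, d))
Function('s')(O) = -2 (Function('s')(O) = Mul(Rational(-1, 2), Add(3, Mul(-1, -1))) = Mul(Rational(-1, 2), Add(3, 1)) = Mul(Rational(-1, 2), 4) = -2)
Pow(Add(g, Function('s')(Function('n')(-3))), 2) = Pow(Add(-132, -2), 2) = Pow(-134, 2) = 17956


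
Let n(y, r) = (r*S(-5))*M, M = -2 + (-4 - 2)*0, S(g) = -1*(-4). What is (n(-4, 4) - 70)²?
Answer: 10404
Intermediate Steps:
S(g) = 4
M = -2 (M = -2 - 6*0 = -2 + 0 = -2)
n(y, r) = -8*r (n(y, r) = (r*4)*(-2) = (4*r)*(-2) = -8*r)
(n(-4, 4) - 70)² = (-8*4 - 70)² = (-32 - 70)² = (-102)² = 10404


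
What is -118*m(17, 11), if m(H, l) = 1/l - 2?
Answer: 2478/11 ≈ 225.27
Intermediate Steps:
m(H, l) = -2 + 1/l
-118*m(17, 11) = -118*(-2 + 1/11) = -118*(-21/11) = 2478/11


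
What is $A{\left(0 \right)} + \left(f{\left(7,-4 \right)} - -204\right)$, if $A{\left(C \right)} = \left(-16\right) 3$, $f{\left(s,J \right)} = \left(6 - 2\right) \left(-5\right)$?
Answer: $136$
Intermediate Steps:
$f{\left(s,J \right)} = -20$ ($f{\left(s,J \right)} = 4 \left(-5\right) = -20$)
$A{\left(C \right)} = -48$
$A{\left(0 \right)} + \left(f{\left(7,-4 \right)} - -204\right) = -48 - -184 = -48 + \left(-20 + 204\right) = -48 + 184 = 136$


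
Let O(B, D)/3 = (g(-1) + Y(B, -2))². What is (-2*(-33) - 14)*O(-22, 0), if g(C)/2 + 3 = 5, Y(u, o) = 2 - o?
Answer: 9984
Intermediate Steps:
g(C) = 4 (g(C) = -6 + 2*5 = -6 + 10 = 4)
O(B, D) = 192 (O(B, D) = 3*(4 + (2 - 1*(-2)))² = 3*(4 + (2 + 2))² = 3*(4 + 4)² = 3*8² = 3*64 = 192)
(-2*(-33) - 14)*O(-22, 0) = (-2*(-33) - 14)*192 = (66 - 14)*192 = 52*192 = 9984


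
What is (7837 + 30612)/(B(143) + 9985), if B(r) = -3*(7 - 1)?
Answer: 38449/9967 ≈ 3.8576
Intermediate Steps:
B(r) = -18 (B(r) = -3*6 = -18)
(7837 + 30612)/(B(143) + 9985) = (7837 + 30612)/(-18 + 9985) = 38449/9967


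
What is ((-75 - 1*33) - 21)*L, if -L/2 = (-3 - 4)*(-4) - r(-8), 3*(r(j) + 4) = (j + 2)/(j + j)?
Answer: 32895/4 ≈ 8223.8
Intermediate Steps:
r(j) = -4 + (2 + j)/(6*j) (r(j) = -4 + ((j + 2)/(j + j))/3 = -4 + ((2 + j)/((2*j)))/3 = -4 + ((2 + j)*(1/(2*j)))/3 = -4 + ((2 + j)/(2*j))/3 = -4 + (2 + j)/(6*j))
L = -255/4 (L = -2*((-3 - 4)*(-4) - (2 - 23*(-8))/(6*(-8))) = -2*(-7*(-4) - (-1)*(2 + 184)/(6*8)) = -2*(28 - (-1)*186/(6*8)) = -2*(28 - 1*(-31/8)) = -2*(28 + 31/8) = -2*255/8 = -255/4 ≈ -63.750)
((-75 - 1*33) - 21)*L = ((-75 - 1*33) - 21)*(-255/4) = ((-75 - 33) - 21)*(-255/4) = (-108 - 21)*(-255/4) = -129*(-255/4) = 32895/4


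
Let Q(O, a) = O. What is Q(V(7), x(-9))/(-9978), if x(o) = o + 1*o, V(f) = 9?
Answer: -3/3326 ≈ -0.00090198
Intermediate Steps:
x(o) = 2*o (x(o) = o + o = 2*o)
Q(V(7), x(-9))/(-9978) = 9/(-9978) = 9*(-1/9978) = -3/3326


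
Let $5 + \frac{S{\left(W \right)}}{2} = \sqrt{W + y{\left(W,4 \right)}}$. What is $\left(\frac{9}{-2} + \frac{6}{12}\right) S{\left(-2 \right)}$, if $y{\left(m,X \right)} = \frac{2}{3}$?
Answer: $40 - \frac{16 i \sqrt{3}}{3} \approx 40.0 - 9.2376 i$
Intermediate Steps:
$y{\left(m,X \right)} = \frac{2}{3}$ ($y{\left(m,X \right)} = 2 \cdot \frac{1}{3} = \frac{2}{3}$)
$S{\left(W \right)} = -10 + 2 \sqrt{\frac{2}{3} + W}$ ($S{\left(W \right)} = -10 + 2 \sqrt{W + \frac{2}{3}} = -10 + 2 \sqrt{\frac{2}{3} + W}$)
$\left(\frac{9}{-2} + \frac{6}{12}\right) S{\left(-2 \right)} = \left(\frac{9}{-2} + \frac{6}{12}\right) \left(-10 + \frac{2 \sqrt{6 + 9 \left(-2\right)}}{3}\right) = \left(9 \left(- \frac{1}{2}\right) + 6 \cdot \frac{1}{12}\right) \left(-10 + \frac{2 \sqrt{6 - 18}}{3}\right) = \left(- \frac{9}{2} + \frac{1}{2}\right) \left(-10 + \frac{2 \sqrt{-12}}{3}\right) = - 4 \left(-10 + \frac{2 \cdot 2 i \sqrt{3}}{3}\right) = - 4 \left(-10 + \frac{4 i \sqrt{3}}{3}\right) = 40 - \frac{16 i \sqrt{3}}{3}$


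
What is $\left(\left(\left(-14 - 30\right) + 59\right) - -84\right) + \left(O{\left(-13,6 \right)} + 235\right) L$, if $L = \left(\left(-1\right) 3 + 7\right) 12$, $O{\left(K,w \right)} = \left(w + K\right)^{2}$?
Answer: $13731$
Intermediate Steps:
$O{\left(K,w \right)} = \left(K + w\right)^{2}$
$L = 48$ ($L = \left(-3 + 7\right) 12 = 4 \cdot 12 = 48$)
$\left(\left(\left(-14 - 30\right) + 59\right) - -84\right) + \left(O{\left(-13,6 \right)} + 235\right) L = \left(\left(\left(-14 - 30\right) + 59\right) - -84\right) + \left(\left(-13 + 6\right)^{2} + 235\right) 48 = \left(\left(-44 + 59\right) + 84\right) + \left(\left(-7\right)^{2} + 235\right) 48 = \left(15 + 84\right) + \left(49 + 235\right) 48 = 99 + 284 \cdot 48 = 99 + 13632 = 13731$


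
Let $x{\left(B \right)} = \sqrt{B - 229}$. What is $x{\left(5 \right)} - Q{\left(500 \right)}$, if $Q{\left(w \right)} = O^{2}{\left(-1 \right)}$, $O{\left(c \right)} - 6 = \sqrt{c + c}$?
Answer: $- \left(6 + i \sqrt{2}\right)^{2} + 4 i \sqrt{14} \approx -34.0 - 2.0039 i$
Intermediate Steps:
$x{\left(B \right)} = \sqrt{-229 + B}$
$O{\left(c \right)} = 6 + \sqrt{2} \sqrt{c}$ ($O{\left(c \right)} = 6 + \sqrt{c + c} = 6 + \sqrt{2 c} = 6 + \sqrt{2} \sqrt{c}$)
$Q{\left(w \right)} = \left(6 + i \sqrt{2}\right)^{2}$ ($Q{\left(w \right)} = \left(6 + \sqrt{2} \sqrt{-1}\right)^{2} = \left(6 + \sqrt{2} i\right)^{2} = \left(6 + i \sqrt{2}\right)^{2}$)
$x{\left(5 \right)} - Q{\left(500 \right)} = \sqrt{-229 + 5} - \left(6 + i \sqrt{2}\right)^{2} = \sqrt{-224} - \left(6 + i \sqrt{2}\right)^{2} = 4 i \sqrt{14} - \left(6 + i \sqrt{2}\right)^{2} = - \left(6 + i \sqrt{2}\right)^{2} + 4 i \sqrt{14}$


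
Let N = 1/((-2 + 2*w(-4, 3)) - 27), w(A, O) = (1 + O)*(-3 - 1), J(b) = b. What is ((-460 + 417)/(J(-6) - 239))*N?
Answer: -43/14945 ≈ -0.0028772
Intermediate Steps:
w(A, O) = -4 - 4*O (w(A, O) = (1 + O)*(-4) = -4 - 4*O)
N = -1/61 (N = 1/((-2 + 2*(-4 - 4*3)) - 27) = 1/((-2 + 2*(-4 - 12)) - 27) = 1/((-2 + 2*(-16)) - 27) = 1/((-2 - 32) - 27) = 1/(-34 - 27) = 1/(-61) = -1/61 ≈ -0.016393)
((-460 + 417)/(J(-6) - 239))*N = ((-460 + 417)/(-6 - 239))*(-1/61) = -43/(-245)*(-1/61) = -43*(-1/245)*(-1/61) = (43/245)*(-1/61) = -43/14945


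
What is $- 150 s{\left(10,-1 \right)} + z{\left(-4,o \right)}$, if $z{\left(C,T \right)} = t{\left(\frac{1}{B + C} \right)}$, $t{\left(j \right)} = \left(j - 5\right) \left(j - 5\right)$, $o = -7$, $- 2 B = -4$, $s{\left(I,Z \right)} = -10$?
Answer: $\frac{6121}{4} \approx 1530.3$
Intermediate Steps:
$B = 2$ ($B = \left(- \frac{1}{2}\right) \left(-4\right) = 2$)
$t{\left(j \right)} = \left(-5 + j\right)^{2}$ ($t{\left(j \right)} = \left(-5 + j\right) \left(-5 + j\right) = \left(-5 + j\right)^{2}$)
$z{\left(C,T \right)} = \left(-5 + \frac{1}{2 + C}\right)^{2}$
$- 150 s{\left(10,-1 \right)} + z{\left(-4,o \right)} = \left(-150\right) \left(-10\right) + \frac{\left(9 + 5 \left(-4\right)\right)^{2}}{\left(2 - 4\right)^{2}} = 1500 + \frac{\left(9 - 20\right)^{2}}{4} = 1500 + \frac{\left(-11\right)^{2}}{4} = 1500 + \frac{1}{4} \cdot 121 = 1500 + \frac{121}{4} = \frac{6121}{4}$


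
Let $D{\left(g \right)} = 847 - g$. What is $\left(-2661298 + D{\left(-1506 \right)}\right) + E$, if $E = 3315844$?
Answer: $656899$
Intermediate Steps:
$\left(-2661298 + D{\left(-1506 \right)}\right) + E = \left(-2661298 + \left(847 - -1506\right)\right) + 3315844 = \left(-2661298 + \left(847 + 1506\right)\right) + 3315844 = \left(-2661298 + 2353\right) + 3315844 = -2658945 + 3315844 = 656899$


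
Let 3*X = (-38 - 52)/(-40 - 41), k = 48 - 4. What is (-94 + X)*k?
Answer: -111232/27 ≈ -4119.7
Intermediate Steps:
k = 44
X = 10/27 (X = ((-38 - 52)/(-40 - 41))/3 = (-90/(-81))/3 = (-90*(-1/81))/3 = (1/3)*(10/9) = 10/27 ≈ 0.37037)
(-94 + X)*k = (-94 + 10/27)*44 = -2528/27*44 = -111232/27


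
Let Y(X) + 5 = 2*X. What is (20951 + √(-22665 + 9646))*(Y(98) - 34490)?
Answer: -718598349 - 34299*I*√13019 ≈ -7.186e+8 - 3.9135e+6*I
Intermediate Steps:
Y(X) = -5 + 2*X
(20951 + √(-22665 + 9646))*(Y(98) - 34490) = (20951 + √(-22665 + 9646))*((-5 + 2*98) - 34490) = (20951 + √(-13019))*((-5 + 196) - 34490) = (20951 + I*√13019)*(191 - 34490) = (20951 + I*√13019)*(-34299) = -718598349 - 34299*I*√13019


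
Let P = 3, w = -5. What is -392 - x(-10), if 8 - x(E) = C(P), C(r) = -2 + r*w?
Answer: -417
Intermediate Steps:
C(r) = -2 - 5*r (C(r) = -2 + r*(-5) = -2 - 5*r)
x(E) = 25 (x(E) = 8 - (-2 - 5*3) = 8 - (-2 - 15) = 8 - 1*(-17) = 8 + 17 = 25)
-392 - x(-10) = -392 - 1*25 = -392 - 25 = -417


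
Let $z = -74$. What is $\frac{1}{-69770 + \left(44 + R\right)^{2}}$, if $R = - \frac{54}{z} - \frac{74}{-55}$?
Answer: $- \frac{4141225}{280141768081} \approx -1.4783 \cdot 10^{-5}$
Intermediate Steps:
$R = \frac{4223}{2035}$ ($R = - \frac{54}{-74} - \frac{74}{-55} = \left(-54\right) \left(- \frac{1}{74}\right) - - \frac{74}{55} = \frac{27}{37} + \frac{74}{55} = \frac{4223}{2035} \approx 2.0752$)
$\frac{1}{-69770 + \left(44 + R\right)^{2}} = \frac{1}{-69770 + \left(44 + \frac{4223}{2035}\right)^{2}} = \frac{1}{-69770 + \left(\frac{93763}{2035}\right)^{2}} = \frac{1}{-69770 + \frac{8791500169}{4141225}} = \frac{1}{- \frac{280141768081}{4141225}} = - \frac{4141225}{280141768081}$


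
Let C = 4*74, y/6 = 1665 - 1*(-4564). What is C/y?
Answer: 148/18687 ≈ 0.0079199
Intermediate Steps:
y = 37374 (y = 6*(1665 - 1*(-4564)) = 6*(1665 + 4564) = 6*6229 = 37374)
C = 296
C/y = 296/37374 = 296*(1/37374) = 148/18687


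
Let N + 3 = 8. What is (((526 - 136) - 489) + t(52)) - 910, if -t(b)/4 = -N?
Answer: -989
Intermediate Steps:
N = 5 (N = -3 + 8 = 5)
t(b) = 20 (t(b) = -(-4)*5 = -4*(-5) = 20)
(((526 - 136) - 489) + t(52)) - 910 = (((526 - 136) - 489) + 20) - 910 = ((390 - 489) + 20) - 910 = (-99 + 20) - 910 = -79 - 910 = -989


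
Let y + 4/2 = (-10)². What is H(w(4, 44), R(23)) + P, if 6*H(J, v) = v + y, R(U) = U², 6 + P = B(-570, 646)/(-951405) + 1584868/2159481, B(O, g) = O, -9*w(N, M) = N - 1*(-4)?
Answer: 27184183039067/273938802774 ≈ 99.234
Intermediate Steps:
w(N, M) = -4/9 - N/9 (w(N, M) = -(N - 1*(-4))/9 = -(N + 4)/9 = -(4 + N)/9 = -4/9 - N/9)
P = -721210925408/136969401387 (P = -6 + (-570/(-951405) + 1584868/2159481) = -6 + (-570*(-1/951405) + 1584868*(1/2159481)) = -6 + (38/63427 + 1584868/2159481) = -6 + 100605482914/136969401387 = -721210925408/136969401387 ≈ -5.2655)
y = 98 (y = -2 + (-10)² = -2 + 100 = 98)
H(J, v) = 49/3 + v/6 (H(J, v) = (v + 98)/6 = (98 + v)/6 = 49/3 + v/6)
H(w(4, 44), R(23)) + P = (49/3 + (⅙)*23²) - 721210925408/136969401387 = (49/3 + (⅙)*529) - 721210925408/136969401387 = (49/3 + 529/6) - 721210925408/136969401387 = 209/2 - 721210925408/136969401387 = 27184183039067/273938802774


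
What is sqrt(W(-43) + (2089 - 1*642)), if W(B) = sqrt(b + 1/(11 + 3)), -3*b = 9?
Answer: sqrt(283612 + 14*I*sqrt(574))/14 ≈ 38.039 + 0.022494*I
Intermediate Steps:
b = -3 (b = -1/3*9 = -3)
W(B) = I*sqrt(574)/14 (W(B) = sqrt(-3 + 1/(11 + 3)) = sqrt(-3 + 1/14) = sqrt(-41/14) = I*sqrt(574)/14)
sqrt(W(-43) + (2089 - 1*642)) = sqrt(I*sqrt(574)/14 + (2089 - 1*642)) = sqrt(I*sqrt(574)/14 + (2089 - 642)) = sqrt(I*sqrt(574)/14 + 1447) = sqrt(1447 + I*sqrt(574)/14)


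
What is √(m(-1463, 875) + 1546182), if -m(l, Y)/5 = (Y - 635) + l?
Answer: √1552297 ≈ 1245.9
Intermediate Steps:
m(l, Y) = 3175 - 5*Y - 5*l (m(l, Y) = -5*((Y - 635) + l) = -5*((-635 + Y) + l) = -5*(-635 + Y + l) = 3175 - 5*Y - 5*l)
√(m(-1463, 875) + 1546182) = √((3175 - 5*875 - 5*(-1463)) + 1546182) = √((3175 - 4375 + 7315) + 1546182) = √(6115 + 1546182) = √1552297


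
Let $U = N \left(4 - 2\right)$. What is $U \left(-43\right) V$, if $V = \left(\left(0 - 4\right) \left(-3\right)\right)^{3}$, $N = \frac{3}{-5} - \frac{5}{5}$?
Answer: $\frac{1188864}{5} \approx 2.3777 \cdot 10^{5}$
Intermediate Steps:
$N = - \frac{8}{5}$ ($N = 3 \left(- \frac{1}{5}\right) - 1 = - \frac{3}{5} - 1 = - \frac{8}{5} \approx -1.6$)
$U = - \frac{16}{5}$ ($U = - \frac{8 \left(4 - 2\right)}{5} = \left(- \frac{8}{5}\right) 2 = - \frac{16}{5} \approx -3.2$)
$V = 1728$ ($V = \left(\left(0 - 4\right) \left(-3\right)\right)^{3} = \left(\left(-4\right) \left(-3\right)\right)^{3} = 12^{3} = 1728$)
$U \left(-43\right) V = \left(- \frac{16}{5}\right) \left(-43\right) 1728 = \frac{688}{5} \cdot 1728 = \frac{1188864}{5}$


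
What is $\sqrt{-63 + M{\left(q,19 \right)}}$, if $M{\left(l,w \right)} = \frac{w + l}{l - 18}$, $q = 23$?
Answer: $\frac{i \sqrt{1365}}{5} \approx 7.3892 i$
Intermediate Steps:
$M{\left(l,w \right)} = \frac{l + w}{-18 + l}$
$\sqrt{-63 + M{\left(q,19 \right)}} = \sqrt{-63 + \frac{23 + 19}{-18 + 23}} = \sqrt{-63 + \frac{1}{5} \cdot 42} = \sqrt{-63 + \frac{42}{5}} = \sqrt{- \frac{273}{5}} = \frac{i \sqrt{1365}}{5}$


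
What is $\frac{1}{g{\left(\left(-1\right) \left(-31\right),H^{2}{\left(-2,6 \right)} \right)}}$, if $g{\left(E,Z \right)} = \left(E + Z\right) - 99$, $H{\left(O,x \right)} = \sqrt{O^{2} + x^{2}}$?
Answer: $- \frac{1}{28} \approx -0.035714$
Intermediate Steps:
$g{\left(E,Z \right)} = -99 + E + Z$
$\frac{1}{g{\left(\left(-1\right) \left(-31\right),H^{2}{\left(-2,6 \right)} \right)}} = \frac{1}{-99 - -31 + \left(\sqrt{\left(-2\right)^{2} + 6^{2}}\right)^{2}} = \frac{1}{-99 + 31 + \left(\sqrt{4 + 36}\right)^{2}} = \frac{1}{-99 + 31 + \left(\sqrt{40}\right)^{2}} = \frac{1}{-99 + 31 + \left(2 \sqrt{10}\right)^{2}} = \frac{1}{-99 + 31 + 40} = \frac{1}{-28} = - \frac{1}{28}$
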